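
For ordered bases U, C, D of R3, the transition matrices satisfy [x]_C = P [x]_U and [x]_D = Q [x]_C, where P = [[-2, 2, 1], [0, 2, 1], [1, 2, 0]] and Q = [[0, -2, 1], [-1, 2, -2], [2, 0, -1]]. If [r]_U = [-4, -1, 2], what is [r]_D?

[-6, 4, 22]

First [r]_C = P [r]_U = [8, 0, -6].
Then [r]_D = Q [r]_C = [-6, 4, 22].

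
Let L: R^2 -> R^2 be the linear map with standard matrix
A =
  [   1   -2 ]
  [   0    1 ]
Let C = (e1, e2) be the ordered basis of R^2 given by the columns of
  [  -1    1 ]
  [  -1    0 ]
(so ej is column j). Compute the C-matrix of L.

The j-th column of [L]_C is [L(ej)]_C.
L(e1) = A e1 = (1, -1) = e1 + 2e2, so column 1 is (1, 2).
Repeating for e2 and assembling the columns gives [[1, 0], [2, 1]].

[[1, 0], [2, 1]]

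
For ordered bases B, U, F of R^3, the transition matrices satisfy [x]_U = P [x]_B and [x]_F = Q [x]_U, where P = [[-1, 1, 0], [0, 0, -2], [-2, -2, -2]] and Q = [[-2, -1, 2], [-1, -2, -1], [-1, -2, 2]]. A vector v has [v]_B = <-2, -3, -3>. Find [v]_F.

<28, -27, 21>

Apply P to get U-coordinates <-1, 6, 16>, then Q to get F-coordinates.
The result is [v]_F = <28, -27, 21>.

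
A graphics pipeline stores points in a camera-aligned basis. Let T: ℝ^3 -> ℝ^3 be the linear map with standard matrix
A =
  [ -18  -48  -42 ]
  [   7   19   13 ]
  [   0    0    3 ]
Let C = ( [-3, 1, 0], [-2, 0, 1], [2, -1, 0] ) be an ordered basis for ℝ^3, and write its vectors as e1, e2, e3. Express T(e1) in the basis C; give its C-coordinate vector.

[-2, 0, 0]

Compute T(e1) = A e1 = [6, -2, 0] in standard coordinates.
Then write this in C-coordinates: solve for y in y_1 e1 + ... + y_3 e3 = [6, -2, 0].
This gives y = [-2, 0, 0], which is column 1 of [T]_C.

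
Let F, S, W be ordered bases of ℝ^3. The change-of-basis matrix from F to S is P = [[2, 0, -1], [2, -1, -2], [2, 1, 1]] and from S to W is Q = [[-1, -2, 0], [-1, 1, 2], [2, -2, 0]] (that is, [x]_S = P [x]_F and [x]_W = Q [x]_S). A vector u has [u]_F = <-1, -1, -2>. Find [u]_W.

Composing the changes, [u]_W = Q P [u]_F.
Q P = [[-6, 2, 5], [4, 1, 1], [0, 2, 2]]; applying this to <-1, -1, -2> gives <-6, -7, -6>.

<-6, -7, -6>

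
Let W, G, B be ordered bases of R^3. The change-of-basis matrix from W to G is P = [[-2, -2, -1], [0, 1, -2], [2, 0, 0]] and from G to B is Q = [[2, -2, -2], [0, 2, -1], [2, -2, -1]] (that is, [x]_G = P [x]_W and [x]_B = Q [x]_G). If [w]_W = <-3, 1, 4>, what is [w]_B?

<26, -8, 20>

First [w]_G = P [w]_W = <0, -7, -6>.
Then [w]_B = Q [w]_G = <26, -8, 20>.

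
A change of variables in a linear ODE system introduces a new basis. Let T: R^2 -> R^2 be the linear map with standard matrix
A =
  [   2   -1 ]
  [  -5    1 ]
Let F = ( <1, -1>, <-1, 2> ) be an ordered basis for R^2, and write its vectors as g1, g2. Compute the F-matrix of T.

[[0, -1], [-3, 3]]

With P the matrix whose columns are g1, g2, [T]_F = P^(-1) A P.
Column by column: T(g1) = A g1 = <3, -6>; its F-coordinates <0, -3> give column 1.
Continuing for each basis vector yields [T]_F = [[0, -1], [-3, 3]].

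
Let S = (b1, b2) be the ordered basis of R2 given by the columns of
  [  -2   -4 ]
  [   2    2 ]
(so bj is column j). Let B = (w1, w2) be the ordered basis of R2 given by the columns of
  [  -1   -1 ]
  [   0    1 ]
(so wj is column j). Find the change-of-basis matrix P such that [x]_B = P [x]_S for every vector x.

[[0, 2], [2, 2]]

Column j of P is [bj]_B, since P maps S-coordinates to B-coordinates.
Expressing b1 in B: b1 = 0·w1 + 2w2, so column 1 of P is [0, 2].
Doing the same for each bj gives P = [[0, 2], [2, 2]].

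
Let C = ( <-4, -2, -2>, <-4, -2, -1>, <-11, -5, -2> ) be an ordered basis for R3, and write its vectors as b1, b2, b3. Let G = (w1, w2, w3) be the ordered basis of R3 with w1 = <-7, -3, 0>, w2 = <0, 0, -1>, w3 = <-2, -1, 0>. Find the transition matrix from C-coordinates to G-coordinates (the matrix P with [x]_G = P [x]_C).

[[0, 0, 1], [2, 1, 2], [2, 2, 2]]

Take x = bj: its C-coordinates are the j-th standard unit vector, so P e_j — column j of P — equals [bj]_G.
b1 = 0·w1 + 2w2 + 2w3, giving column 1 = <0, 2, 2>; repeating for each j gives P = [[0, 0, 1], [2, 1, 2], [2, 2, 2]].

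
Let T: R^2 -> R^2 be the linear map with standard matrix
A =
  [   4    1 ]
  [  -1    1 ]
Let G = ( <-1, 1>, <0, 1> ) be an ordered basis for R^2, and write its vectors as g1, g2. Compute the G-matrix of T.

With P the matrix whose columns are g1, g2, [T]_G = P^(-1) A P.
Column by column: T(g1) = A g1 = <-3, 2>; its G-coordinates <3, -1> give column 1.
Continuing for each basis vector yields [T]_G = [[3, -1], [-1, 2]].

[[3, -1], [-1, 2]]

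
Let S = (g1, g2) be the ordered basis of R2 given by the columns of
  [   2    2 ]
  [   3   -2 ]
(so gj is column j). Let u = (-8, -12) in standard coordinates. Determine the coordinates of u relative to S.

[u]_S is the unique c with M c = u, where M has columns g1, g2.
System: 2c_1 + 2c_2 = -8, 3c_1 - 2c_2 = -12; solving gives c_1 = -4, c_2 = 0.
Check: -4g1 + 0·g2 = (-8, -12).

(-4, 0)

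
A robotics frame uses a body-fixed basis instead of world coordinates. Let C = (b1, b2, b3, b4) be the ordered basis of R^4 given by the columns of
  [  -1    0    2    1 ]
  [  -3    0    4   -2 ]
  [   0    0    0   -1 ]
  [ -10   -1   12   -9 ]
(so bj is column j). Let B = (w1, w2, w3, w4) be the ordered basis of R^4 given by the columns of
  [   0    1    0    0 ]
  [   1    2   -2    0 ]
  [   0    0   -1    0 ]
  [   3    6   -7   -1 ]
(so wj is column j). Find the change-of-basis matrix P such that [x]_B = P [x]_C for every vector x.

[[-1, 0, 0, -2], [-1, 0, 2, 1], [0, 0, 0, 1], [1, 1, 0, 2]]

Let M have columns bj and N have columns wj. Then for every x, N [x]_B = x = M [x]_C, so P = N^(-1) M.
Since det N = -1, N^(-1) has integer entries; multiplying gives P = [[-1, 0, 0, -2], [-1, 0, 2, 1], [0, 0, 0, 1], [1, 1, 0, 2]].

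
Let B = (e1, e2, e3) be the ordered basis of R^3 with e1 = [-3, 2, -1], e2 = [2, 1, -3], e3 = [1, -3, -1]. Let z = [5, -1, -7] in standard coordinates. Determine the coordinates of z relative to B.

[0, 2, 1]

We seek scalars with c_1 e1 + ... + c_3 e3 = z; equivalently solve M c = z where the columns of M are e1, ..., e3.
Row-reducing the augmented matrix [M | z] gives c = (0, 2, 1).
Check: 0·e1 + 2e2 + e3 = [5, -1, -7].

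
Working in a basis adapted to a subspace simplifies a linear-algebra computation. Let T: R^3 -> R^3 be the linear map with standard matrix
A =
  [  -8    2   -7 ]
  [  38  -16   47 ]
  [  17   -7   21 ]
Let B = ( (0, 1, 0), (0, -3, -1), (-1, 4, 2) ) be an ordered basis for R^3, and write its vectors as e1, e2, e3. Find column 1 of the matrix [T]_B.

(1, 3, -2)

Column 1 of [T]_B is the B-coordinate vector of T(e1).
In standard coordinates T(e1) = A e1 = (2, -16, -7).
Converting to B: (2, -16, -7) = e1 + 3e2 - 2e3, so the coordinate vector is (1, 3, -2).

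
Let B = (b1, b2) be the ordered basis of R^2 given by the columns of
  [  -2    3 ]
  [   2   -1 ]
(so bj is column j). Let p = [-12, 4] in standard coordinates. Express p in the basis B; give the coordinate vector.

[p]_B is the unique c with M c = p, where M has columns b1, b2.
System: -2c_1 + 3c_2 = -12, 2c_1 - c_2 = 4; solving gives c_1 = 0, c_2 = -4.
Check: 0·b1 - 4b2 = [-12, 4].

[0, -4]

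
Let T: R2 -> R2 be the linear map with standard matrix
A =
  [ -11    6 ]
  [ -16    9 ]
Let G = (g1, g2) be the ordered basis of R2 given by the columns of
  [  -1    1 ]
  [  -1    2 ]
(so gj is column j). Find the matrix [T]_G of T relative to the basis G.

[[-3, 0], [2, 1]]

With P the matrix whose columns are g1, g2, [T]_G = P^(-1) A P.
Column by column: T(g1) = A g1 = [5, 7]; its G-coordinates [-3, 2] give column 1.
Continuing for each basis vector yields [T]_G = [[-3, 0], [2, 1]].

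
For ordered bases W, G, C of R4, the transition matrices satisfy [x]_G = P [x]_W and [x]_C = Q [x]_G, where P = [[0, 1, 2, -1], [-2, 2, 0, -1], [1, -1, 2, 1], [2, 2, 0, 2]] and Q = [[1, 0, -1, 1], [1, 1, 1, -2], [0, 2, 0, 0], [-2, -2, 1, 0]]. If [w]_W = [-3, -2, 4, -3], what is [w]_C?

Apply P to get G-coordinates [9, 5, 4, -16], then Q to get C-coordinates.
The result is [w]_C = [-11, 50, 10, -24].

[-11, 50, 10, -24]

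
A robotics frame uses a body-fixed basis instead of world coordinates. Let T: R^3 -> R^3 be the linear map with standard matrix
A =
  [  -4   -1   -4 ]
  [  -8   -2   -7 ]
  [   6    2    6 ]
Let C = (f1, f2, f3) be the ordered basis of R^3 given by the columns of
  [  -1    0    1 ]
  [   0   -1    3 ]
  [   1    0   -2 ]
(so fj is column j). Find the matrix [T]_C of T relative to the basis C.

Let P have columns f1, ..., f3. Then [T]_C = P^(-1) A P.
Here det P = -1, so P^(-1) is integer; computing A P first and then P^(-1)(A P) gives [[0, 0, -2], [-1, 1, -3], [0, 1, -1]].

[[0, 0, -2], [-1, 1, -3], [0, 1, -1]]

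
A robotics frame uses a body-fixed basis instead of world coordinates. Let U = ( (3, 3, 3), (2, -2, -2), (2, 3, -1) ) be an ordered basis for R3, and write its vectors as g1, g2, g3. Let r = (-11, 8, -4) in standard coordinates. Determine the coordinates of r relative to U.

[r]_U is the unique c with M c = r, where M has columns g1, ..., g3.
Solving this 3x3 system gives c = (-3, -4, 3).
Check: -3g1 - 4g2 + 3g3 = (-11, 8, -4).

(-3, -4, 3)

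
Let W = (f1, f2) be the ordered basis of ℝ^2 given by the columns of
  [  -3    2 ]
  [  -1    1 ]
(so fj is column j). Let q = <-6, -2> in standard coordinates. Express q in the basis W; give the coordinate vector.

<2, 0>

[q]_W is the unique c with M c = q, where M has columns f1, f2.
System: -3c_1 + 2c_2 = -6, -c_1 + c_2 = -2; solving gives c_1 = 2, c_2 = 0.
Check: 2f1 + 0·f2 = <-6, -2>.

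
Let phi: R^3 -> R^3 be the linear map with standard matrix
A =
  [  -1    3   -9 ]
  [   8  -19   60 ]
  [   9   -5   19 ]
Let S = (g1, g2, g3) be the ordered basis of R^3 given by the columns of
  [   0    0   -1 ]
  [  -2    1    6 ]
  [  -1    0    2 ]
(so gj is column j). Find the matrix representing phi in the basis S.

The j-th column of [phi]_S is [phi(gj)]_S.
phi(g1) = A g1 = <3, -22, -9> = 3g1 + 2g2 - 3g3, so column 1 is <3, 2, -3>.
Repeating for g2, g3 and assembling the columns gives [[3, -1, -1], [2, -3, 2], [-3, -3, -1]].

[[3, -1, -1], [2, -3, 2], [-3, -3, -1]]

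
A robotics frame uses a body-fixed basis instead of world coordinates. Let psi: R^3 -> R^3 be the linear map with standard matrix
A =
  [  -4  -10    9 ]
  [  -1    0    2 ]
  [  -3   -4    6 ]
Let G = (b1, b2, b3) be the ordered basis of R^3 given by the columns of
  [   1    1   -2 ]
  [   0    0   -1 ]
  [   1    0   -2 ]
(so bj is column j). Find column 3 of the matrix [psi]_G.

Compute psi(b3) = A b3 = <0, -2, -2> in standard coordinates.
Then write this in G-coordinates: solve for y in y_1 b1 + ... + y_3 b3 = <0, -2, -2>.
This gives y = <2, 2, 2>, which is column 3 of [psi]_G.

<2, 2, 2>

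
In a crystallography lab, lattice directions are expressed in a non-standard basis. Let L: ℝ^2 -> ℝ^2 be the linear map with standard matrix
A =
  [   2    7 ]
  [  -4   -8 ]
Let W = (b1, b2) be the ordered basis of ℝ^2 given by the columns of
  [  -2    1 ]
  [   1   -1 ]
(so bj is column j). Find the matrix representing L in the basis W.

The j-th column of [L]_W is [L(bj)]_W.
L(b1) = A b1 = <3, 0> = -3b1 - 3b2, so column 1 is <-3, -3>.
Repeating for b2 and assembling the columns gives [[-3, 1], [-3, -3]].

[[-3, 1], [-3, -3]]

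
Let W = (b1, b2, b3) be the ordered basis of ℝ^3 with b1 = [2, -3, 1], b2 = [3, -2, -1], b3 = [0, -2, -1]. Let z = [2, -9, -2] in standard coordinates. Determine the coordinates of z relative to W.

[z]_W is the unique c with M c = z, where M has columns b1, ..., b3.
Gaussian elimination on [M | z] yields c = (1, 0, 3).
Check: b1 + 0·b2 + 3b3 = [2, -9, -2].

[1, 0, 3]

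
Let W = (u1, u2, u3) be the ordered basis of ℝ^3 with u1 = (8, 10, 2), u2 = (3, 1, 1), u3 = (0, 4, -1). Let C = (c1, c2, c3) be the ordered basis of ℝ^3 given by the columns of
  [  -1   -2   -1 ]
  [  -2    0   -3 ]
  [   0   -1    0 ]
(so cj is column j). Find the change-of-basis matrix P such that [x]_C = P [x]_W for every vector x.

Take x = uj: its W-coordinates are the j-th standard unit vector, so P e_j — column j of P — equals [uj]_C.
u1 = -2c1 - 2c2 - 2c3, giving column 1 = (-2, -2, -2); repeating for each j gives P = [[-2, -2, -2], [-2, -1, 1], [-2, 1, 0]].

[[-2, -2, -2], [-2, -1, 1], [-2, 1, 0]]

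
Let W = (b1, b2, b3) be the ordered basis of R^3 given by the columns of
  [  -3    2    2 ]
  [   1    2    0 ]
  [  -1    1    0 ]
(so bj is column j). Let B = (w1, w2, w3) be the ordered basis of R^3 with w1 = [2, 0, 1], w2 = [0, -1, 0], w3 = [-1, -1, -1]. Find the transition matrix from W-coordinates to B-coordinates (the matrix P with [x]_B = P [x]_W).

[[-2, 1, 2], [0, -2, -2], [-1, 0, 2]]

Column j of P is [bj]_B, since P maps W-coordinates to B-coordinates.
Expressing b1 in B: b1 = -2w1 + 0·w2 - w3, so column 1 of P is [-2, 0, -1].
Doing the same for each bj gives P = [[-2, 1, 2], [0, -2, -2], [-1, 0, 2]].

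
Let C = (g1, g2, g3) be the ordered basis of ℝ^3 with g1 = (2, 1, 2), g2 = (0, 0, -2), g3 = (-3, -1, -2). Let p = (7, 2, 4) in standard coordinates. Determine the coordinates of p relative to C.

Write p = c_1 g1 + ... + c_3 g3 and solve for the c_i.
Solving this 3x3 system gives c = (-1, 0, -3).
Check: -g1 + 0·g2 - 3g3 = (7, 2, 4).

(-1, 0, -3)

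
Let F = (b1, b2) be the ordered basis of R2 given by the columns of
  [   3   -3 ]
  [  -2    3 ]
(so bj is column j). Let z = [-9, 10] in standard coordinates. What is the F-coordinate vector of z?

Write z = c_1 b1 + c_2 b2 and solve for the c_i.
System: 3c_1 - 3c_2 = -9, -2c_1 + 3c_2 = 10; solving gives c_1 = 1, c_2 = 4.
Check: b1 + 4b2 = [-9, 10].

[1, 4]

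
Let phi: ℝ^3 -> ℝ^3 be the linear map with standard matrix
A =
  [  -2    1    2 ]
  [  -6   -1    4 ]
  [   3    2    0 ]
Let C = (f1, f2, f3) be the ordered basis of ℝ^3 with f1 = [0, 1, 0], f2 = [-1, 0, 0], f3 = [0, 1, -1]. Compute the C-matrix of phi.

With P the matrix whose columns are f1, ..., f3, [phi]_C = P^(-1) A P.
Column by column: phi(f1) = A f1 = [1, -1, 2]; its C-coordinates [1, -1, -2] give column 1.
Continuing for each basis vector yields [phi]_C = [[1, 3, -3], [-1, -2, 1], [-2, 3, -2]].

[[1, 3, -3], [-1, -2, 1], [-2, 3, -2]]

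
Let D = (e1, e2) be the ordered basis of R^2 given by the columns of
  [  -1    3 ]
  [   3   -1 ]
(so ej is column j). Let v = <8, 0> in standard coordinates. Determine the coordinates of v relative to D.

<1, 3>

Write v = c_1 e1 + c_2 e2 and solve for the c_i.
System: -c_1 + 3c_2 = 8, 3c_1 - c_2 = 0; solving gives c_1 = 1, c_2 = 3.
Check: e1 + 3e2 = <8, 0>.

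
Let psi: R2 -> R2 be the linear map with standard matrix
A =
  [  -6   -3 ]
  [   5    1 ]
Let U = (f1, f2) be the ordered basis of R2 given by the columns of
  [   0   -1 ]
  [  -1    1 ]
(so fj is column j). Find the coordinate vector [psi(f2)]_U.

[1, -3]

Column 2 of [psi]_U is the U-coordinate vector of psi(f2).
In standard coordinates psi(f2) = A f2 = [3, -4].
Converting to U: [3, -4] = f1 - 3f2, so the coordinate vector is [1, -3].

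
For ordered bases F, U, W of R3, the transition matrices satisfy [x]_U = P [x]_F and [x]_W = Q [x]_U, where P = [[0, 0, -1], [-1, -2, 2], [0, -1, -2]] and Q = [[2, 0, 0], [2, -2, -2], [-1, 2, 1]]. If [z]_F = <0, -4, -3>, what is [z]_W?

Composing the changes, [z]_W = Q P [z]_F.
Q P = [[0, 0, -2], [2, 6, -2], [-2, -5, 3]]; applying this to <0, -4, -3> gives <6, -18, 11>.

<6, -18, 11>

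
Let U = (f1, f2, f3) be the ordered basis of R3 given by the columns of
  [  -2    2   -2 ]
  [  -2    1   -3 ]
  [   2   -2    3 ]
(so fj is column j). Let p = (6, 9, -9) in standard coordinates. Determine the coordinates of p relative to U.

We seek scalars with c_1 f1 + ... + c_3 f3 = p; equivalently solve M c = p where the columns of M are f1, ..., f3.
Solving this 3x3 system gives c = (0, 0, -3).
Check: 0·f1 + 0·f2 - 3f3 = (6, 9, -9).

(0, 0, -3)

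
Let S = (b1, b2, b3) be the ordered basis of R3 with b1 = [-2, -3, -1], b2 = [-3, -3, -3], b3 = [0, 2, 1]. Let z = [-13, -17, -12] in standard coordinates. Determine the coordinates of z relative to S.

[2, 3, -1]

We seek scalars with c_1 b1 + ... + c_3 b3 = z; equivalently solve M c = z where the columns of M are b1, ..., b3.
Gaussian elimination on [M | z] yields c = (2, 3, -1).
Check: 2b1 + 3b2 - b3 = [-13, -17, -12].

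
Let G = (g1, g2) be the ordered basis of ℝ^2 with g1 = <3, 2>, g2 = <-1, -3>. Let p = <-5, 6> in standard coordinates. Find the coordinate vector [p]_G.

Write p = c_1 g1 + c_2 g2 and solve for the c_i.
System: 3c_1 - c_2 = -5, 2c_1 - 3c_2 = 6; solving gives c_1 = -3, c_2 = -4.
Check: -3g1 - 4g2 = <-5, 6>.

<-3, -4>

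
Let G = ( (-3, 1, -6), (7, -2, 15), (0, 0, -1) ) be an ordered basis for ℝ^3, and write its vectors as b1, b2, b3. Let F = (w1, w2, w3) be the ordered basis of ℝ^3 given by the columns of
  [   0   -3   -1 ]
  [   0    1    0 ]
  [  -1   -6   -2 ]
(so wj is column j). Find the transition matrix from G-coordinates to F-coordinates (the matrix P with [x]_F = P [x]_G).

[[0, -1, 1], [1, -2, 0], [0, -1, 0]]

Take x = bj: its G-coordinates are the j-th standard unit vector, so P e_j — column j of P — equals [bj]_F.
b1 = 0·w1 + w2 + 0·w3, giving column 1 = (0, 1, 0); repeating for each j gives P = [[0, -1, 1], [1, -2, 0], [0, -1, 0]].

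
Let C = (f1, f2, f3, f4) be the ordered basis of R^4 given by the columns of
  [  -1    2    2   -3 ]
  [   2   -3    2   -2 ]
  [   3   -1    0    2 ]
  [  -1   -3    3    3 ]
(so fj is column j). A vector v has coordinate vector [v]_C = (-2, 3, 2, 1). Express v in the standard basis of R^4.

(9, -11, -7, 2)

By definition v = -2f1 + 3f2 + 2f3 + f4.
Summing componentwise gives (9, -11, -7, 2).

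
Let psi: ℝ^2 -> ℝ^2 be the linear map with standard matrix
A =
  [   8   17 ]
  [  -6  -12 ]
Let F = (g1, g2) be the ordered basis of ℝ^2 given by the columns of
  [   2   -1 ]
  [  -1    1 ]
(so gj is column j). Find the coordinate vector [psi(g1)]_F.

<-1, -1>

Compute psi(g1) = A g1 = <-1, 0> in standard coordinates.
Then write this in F-coordinates: solve for y in y_1 g1 + y_2 g2 = <-1, 0>.
This gives y = <-1, -1>, which is column 1 of [psi]_F.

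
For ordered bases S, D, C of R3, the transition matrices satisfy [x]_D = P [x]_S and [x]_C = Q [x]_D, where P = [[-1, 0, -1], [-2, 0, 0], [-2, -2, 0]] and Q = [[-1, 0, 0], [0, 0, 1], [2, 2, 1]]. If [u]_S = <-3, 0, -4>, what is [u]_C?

Composing the changes, [u]_C = Q P [u]_S.
Q P = [[1, 0, 1], [-2, -2, 0], [-8, -2, -2]]; applying this to <-3, 0, -4> gives <-7, 6, 32>.

<-7, 6, 32>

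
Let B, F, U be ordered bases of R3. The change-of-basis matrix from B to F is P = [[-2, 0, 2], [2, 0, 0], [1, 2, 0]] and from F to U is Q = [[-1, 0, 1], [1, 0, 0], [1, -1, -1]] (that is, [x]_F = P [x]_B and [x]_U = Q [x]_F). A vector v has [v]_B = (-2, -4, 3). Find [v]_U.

Apply P to get F-coordinates (10, -4, -10), then Q to get U-coordinates.
The result is [v]_U = (-20, 10, 24).

(-20, 10, 24)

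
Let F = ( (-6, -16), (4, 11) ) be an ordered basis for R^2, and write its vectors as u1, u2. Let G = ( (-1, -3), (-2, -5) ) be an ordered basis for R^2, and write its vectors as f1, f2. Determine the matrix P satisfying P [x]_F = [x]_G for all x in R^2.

[[2, -2], [2, -1]]

Column j of P is [uj]_G, since P maps F-coordinates to G-coordinates.
Expressing u1 in G: u1 = 2f1 + 2f2, so column 1 of P is (2, 2).
Doing the same for each uj gives P = [[2, -2], [2, -1]].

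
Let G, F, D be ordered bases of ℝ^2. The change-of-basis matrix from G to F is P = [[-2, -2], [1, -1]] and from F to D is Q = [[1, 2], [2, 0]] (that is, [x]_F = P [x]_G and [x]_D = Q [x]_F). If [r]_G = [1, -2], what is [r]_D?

[8, 4]

First [r]_F = P [r]_G = [2, 3].
Then [r]_D = Q [r]_F = [8, 4].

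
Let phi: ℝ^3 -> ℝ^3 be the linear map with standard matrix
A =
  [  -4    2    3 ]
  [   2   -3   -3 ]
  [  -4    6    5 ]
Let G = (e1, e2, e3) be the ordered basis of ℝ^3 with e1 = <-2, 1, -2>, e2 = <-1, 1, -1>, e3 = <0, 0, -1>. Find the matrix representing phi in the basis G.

Let P have columns e1, ..., e3. Then [phi]_G = P^(-1) A P.
Here det P = 1, so P^(-1) is integer; computing A P first and then P^(-1)(A P) gives [[-3, -1, 0], [2, -1, 3], [0, -2, 2]].

[[-3, -1, 0], [2, -1, 3], [0, -2, 2]]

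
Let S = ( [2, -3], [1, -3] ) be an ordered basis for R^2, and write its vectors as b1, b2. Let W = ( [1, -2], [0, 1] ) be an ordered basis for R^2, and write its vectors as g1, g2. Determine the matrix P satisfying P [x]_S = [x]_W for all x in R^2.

[[2, 1], [1, -1]]

Column j of P is [bj]_W, since P maps S-coordinates to W-coordinates.
Expressing b1 in W: b1 = 2g1 + g2, so column 1 of P is [2, 1].
Doing the same for each bj gives P = [[2, 1], [1, -1]].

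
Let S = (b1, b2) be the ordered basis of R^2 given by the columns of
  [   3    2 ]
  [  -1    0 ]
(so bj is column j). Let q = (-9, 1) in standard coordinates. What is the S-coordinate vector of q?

Write q = c_1 b1 + c_2 b2 and solve for the c_i.
System: 3c_1 + 2c_2 = -9, -c_1 + 0c_2 = 1; solving gives c_1 = -1, c_2 = -3.
Check: -b1 - 3b2 = (-9, 1).

(-1, -3)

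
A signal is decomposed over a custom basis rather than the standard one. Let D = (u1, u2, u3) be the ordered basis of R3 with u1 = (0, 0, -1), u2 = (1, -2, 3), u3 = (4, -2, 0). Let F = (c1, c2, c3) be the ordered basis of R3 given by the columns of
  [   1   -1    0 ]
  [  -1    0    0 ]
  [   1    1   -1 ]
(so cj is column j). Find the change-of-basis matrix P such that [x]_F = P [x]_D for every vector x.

[[0, 2, 2], [0, 1, -2], [1, 0, 0]]

Column j of P is [uj]_F, since P maps D-coordinates to F-coordinates.
Expressing u1 in F: u1 = 0·c1 + 0·c2 + c3, so column 1 of P is (0, 0, 1).
Doing the same for each uj gives P = [[0, 2, 2], [0, 1, -2], [1, 0, 0]].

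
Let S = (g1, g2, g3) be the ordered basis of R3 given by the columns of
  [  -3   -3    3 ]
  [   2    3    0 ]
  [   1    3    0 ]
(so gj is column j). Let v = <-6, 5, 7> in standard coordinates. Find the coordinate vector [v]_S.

Write v = c_1 g1 + ... + c_3 g3 and solve for the c_i.
Gaussian elimination on [M | v] yields c = (-2, 3, -1).
Check: -2g1 + 3g2 - g3 = <-6, 5, 7>.

<-2, 3, -1>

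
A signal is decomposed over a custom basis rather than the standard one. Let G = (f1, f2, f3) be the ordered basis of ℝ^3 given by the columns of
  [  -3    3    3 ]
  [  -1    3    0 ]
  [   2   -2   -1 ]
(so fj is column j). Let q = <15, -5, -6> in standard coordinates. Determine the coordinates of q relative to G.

We seek scalars with c_1 f1 + ... + c_3 f3 = q; equivalently solve M c = q where the columns of M are f1, ..., f3.
Solving this 3x3 system gives c = (-4, -3, 4).
Check: -4f1 - 3f2 + 4f3 = <15, -5, -6>.

<-4, -3, 4>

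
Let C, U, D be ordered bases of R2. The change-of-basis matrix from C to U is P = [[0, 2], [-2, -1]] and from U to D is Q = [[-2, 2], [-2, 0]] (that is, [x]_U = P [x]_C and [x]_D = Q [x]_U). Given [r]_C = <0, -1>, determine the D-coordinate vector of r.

<6, 4>

Apply P to get U-coordinates <-2, 1>, then Q to get D-coordinates.
The result is [r]_D = <6, 4>.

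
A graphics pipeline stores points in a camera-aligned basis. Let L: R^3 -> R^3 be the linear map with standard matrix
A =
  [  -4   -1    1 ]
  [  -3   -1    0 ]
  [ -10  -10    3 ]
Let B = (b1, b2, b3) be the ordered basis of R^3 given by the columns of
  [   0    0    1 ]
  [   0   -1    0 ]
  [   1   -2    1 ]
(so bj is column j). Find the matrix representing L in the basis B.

[[2, 3, 2], [0, -1, 3], [1, -1, -3]]

Let P have columns b1, ..., b3. Then [L]_B = P^(-1) A P.
Here det P = 1, so P^(-1) is integer; computing A P first and then P^(-1)(A P) gives [[2, 3, 2], [0, -1, 3], [1, -1, -3]].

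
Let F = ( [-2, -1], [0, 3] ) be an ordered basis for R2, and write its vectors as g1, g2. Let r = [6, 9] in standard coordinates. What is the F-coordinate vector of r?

[-3, 2]

We seek scalars with c_1 g1 + c_2 g2 = r; equivalently solve M c = r where the columns of M are g1, g2.
System: -2c_1 + 0c_2 = 6, -c_1 + 3c_2 = 9; solving gives c_1 = -3, c_2 = 2.
Check: -3g1 + 2g2 = [6, 9].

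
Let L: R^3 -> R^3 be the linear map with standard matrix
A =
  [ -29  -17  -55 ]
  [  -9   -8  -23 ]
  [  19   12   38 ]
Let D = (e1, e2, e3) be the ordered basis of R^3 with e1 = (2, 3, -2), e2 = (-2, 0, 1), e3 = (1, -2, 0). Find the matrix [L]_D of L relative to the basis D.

[[2, -1, 3], [2, -2, 1], [1, 1, 1]]

With P the matrix whose columns are e1, ..., e3, [L]_D = P^(-1) A P.
Column by column: L(e1) = A e1 = (1, 4, -2); its D-coordinates (2, 2, 1) give column 1.
Continuing for each basis vector yields [L]_D = [[2, -1, 3], [2, -2, 1], [1, 1, 1]].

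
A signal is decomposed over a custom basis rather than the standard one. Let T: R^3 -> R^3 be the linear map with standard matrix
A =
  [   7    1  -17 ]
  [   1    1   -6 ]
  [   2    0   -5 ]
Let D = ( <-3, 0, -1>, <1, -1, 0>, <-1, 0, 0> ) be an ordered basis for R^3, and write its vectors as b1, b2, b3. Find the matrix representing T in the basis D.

Let P have columns b1, ..., b3. Then [T]_D = P^(-1) A P.
Here det P = 1, so P^(-1) is integer; computing A P first and then P^(-1)(A P) gives [[1, -2, 2], [-3, 0, 1], [-2, 0, 2]].

[[1, -2, 2], [-3, 0, 1], [-2, 0, 2]]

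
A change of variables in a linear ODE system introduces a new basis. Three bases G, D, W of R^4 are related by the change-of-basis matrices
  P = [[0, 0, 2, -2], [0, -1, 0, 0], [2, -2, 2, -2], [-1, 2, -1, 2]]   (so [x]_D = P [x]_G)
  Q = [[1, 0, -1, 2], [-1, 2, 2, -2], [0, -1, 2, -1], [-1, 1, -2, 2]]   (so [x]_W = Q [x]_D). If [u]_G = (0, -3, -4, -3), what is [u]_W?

(-22, 32, 13, -19)

First [u]_D = P [u]_G = (-2, 3, 4, -8).
Then [u]_W = Q [u]_D = (-22, 32, 13, -19).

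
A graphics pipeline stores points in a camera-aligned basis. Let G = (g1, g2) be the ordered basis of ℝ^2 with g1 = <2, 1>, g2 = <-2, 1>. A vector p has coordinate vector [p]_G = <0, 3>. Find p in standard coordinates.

<-6, 3>

The coordinates say p = 0·g1 + 3g2; adding the scaled basis vectors gives <-6, 3>.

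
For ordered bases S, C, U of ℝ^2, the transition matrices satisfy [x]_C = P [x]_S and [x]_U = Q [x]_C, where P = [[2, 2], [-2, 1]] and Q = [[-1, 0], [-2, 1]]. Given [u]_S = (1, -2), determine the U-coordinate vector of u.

First [u]_C = P [u]_S = (-2, -4).
Then [u]_U = Q [u]_C = (2, 0).

(2, 0)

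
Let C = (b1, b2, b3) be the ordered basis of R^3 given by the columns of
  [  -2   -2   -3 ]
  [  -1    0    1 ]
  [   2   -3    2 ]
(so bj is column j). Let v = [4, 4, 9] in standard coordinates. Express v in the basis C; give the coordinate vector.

[-2, -3, 2]

We seek scalars with c_1 b1 + ... + c_3 b3 = v; equivalently solve M c = v where the columns of M are b1, ..., b3.
Row-reducing the augmented matrix [M | v] gives c = (-2, -3, 2).
Check: -2b1 - 3b2 + 2b3 = [4, 4, 9].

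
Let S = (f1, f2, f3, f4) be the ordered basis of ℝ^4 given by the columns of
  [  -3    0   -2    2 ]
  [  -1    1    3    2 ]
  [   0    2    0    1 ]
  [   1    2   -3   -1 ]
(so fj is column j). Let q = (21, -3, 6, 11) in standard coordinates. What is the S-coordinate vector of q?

Write q = c_1 f1 + ... + c_4 f4 and solve for the c_i.
Row-reducing the augmented matrix [M | q] gives c = (-3, 2, -4, 2).
Check: -3f1 + 2f2 - 4f3 + 2f4 = (21, -3, 6, 11).

(-3, 2, -4, 2)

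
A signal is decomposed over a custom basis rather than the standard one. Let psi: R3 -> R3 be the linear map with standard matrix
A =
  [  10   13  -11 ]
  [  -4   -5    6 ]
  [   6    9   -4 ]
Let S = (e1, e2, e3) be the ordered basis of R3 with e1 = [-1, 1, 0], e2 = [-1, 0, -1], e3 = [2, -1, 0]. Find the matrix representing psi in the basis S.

With P the matrix whose columns are e1, ..., e3, [psi]_S = P^(-1) A P.
Column by column: psi(e1) = A e1 = [3, -1, 3]; its S-coordinates [-2, -3, -1] give column 1.
Continuing for each basis vector yields [psi]_S = [[-2, -1, -2], [-3, 2, -3], [-1, 1, 1]].

[[-2, -1, -2], [-3, 2, -3], [-1, 1, 1]]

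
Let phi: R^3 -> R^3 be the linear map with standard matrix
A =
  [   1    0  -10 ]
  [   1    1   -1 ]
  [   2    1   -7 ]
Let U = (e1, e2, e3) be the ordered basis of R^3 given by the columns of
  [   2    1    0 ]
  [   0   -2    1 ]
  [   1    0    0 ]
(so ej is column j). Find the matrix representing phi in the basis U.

Let P have columns e1, ..., e3. Then [phi]_U = P^(-1) A P.
Here det P = 1, so P^(-1) is integer; computing A P first and then P^(-1)(A P) gives [[-3, 0, 1], [-2, 1, -2], [-3, 1, -3]].

[[-3, 0, 1], [-2, 1, -2], [-3, 1, -3]]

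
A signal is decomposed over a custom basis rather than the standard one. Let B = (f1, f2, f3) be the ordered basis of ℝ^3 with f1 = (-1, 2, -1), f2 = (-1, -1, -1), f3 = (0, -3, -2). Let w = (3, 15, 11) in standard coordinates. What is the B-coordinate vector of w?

(0, -3, -4)

We seek scalars with c_1 f1 + ... + c_3 f3 = w; equivalently solve M c = w where the columns of M are f1, ..., f3.
Gaussian elimination on [M | w] yields c = (0, -3, -4).
Check: 0·f1 - 3f2 - 4f3 = (3, 15, 11).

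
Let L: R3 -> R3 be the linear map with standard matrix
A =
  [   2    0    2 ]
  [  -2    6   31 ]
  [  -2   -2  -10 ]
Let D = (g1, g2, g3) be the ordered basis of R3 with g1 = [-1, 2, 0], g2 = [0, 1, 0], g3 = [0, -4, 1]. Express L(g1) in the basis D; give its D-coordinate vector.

Column 1 of [L]_D is the D-coordinate vector of L(g1).
In standard coordinates L(g1) = A g1 = [-2, 14, -2].
Converting to D: [-2, 14, -2] = 2g1 + 2g2 - 2g3, so the coordinate vector is [2, 2, -2].

[2, 2, -2]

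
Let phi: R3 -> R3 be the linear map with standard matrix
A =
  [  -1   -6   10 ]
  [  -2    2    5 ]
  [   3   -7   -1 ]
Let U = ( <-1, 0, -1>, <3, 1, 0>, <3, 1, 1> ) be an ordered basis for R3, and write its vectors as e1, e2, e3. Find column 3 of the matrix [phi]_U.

Compute phi(e3) = A e3 = <1, 1, 1> in standard coordinates.
Then write this in U-coordinates: solve for y in y_1 e1 + ... + y_3 e3 = <1, 1, 1>.
This gives y = <2, -2, 3>, which is column 3 of [phi]_U.

<2, -2, 3>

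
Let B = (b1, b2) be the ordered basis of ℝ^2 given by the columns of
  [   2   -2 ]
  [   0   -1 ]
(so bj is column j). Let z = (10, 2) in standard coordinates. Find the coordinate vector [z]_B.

(3, -2)

[z]_B is the unique c with M c = z, where M has columns b1, b2.
System: 2c_1 - 2c_2 = 10, 0c_1 - c_2 = 2; solving gives c_1 = 3, c_2 = -2.
Check: 3b1 - 2b2 = (10, 2).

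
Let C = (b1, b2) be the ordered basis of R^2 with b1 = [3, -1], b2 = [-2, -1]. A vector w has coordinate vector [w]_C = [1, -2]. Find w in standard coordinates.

[7, 1]

By definition w = b1 - 2b2.
Summing componentwise gives [7, 1].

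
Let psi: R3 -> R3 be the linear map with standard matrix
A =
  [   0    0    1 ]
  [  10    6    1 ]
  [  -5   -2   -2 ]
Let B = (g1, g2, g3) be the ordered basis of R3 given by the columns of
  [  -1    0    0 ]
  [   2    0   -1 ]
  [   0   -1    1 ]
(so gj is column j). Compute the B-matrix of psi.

Let P have columns g1, ..., g3. Then [psi]_B = P^(-1) A P.
Here det P = 1, so P^(-1) is integer; computing A P first and then P^(-1)(A P) gives [[0, 1, -1], [-3, 1, 3], [-2, 3, 3]].

[[0, 1, -1], [-3, 1, 3], [-2, 3, 3]]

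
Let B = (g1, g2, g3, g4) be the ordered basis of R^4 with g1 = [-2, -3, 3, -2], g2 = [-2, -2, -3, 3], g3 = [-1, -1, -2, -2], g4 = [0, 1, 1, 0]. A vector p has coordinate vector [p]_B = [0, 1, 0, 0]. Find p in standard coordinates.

The coordinates say p = 0·g1 + g2 + 0·g3 + 0·g4; adding the scaled basis vectors gives [-2, -2, -3, 3].

[-2, -2, -3, 3]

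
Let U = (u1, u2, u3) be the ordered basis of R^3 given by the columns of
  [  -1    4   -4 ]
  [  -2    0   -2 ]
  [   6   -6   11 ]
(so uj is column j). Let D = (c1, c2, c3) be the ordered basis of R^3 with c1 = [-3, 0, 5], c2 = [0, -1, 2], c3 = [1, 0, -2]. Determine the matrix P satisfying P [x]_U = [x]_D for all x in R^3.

[[0, -2, 1], [2, 0, 2], [-1, -2, -1]]

Let M have columns uj and N have columns cj. Then for every x, N [x]_D = x = M [x]_U, so P = N^(-1) M.
Since det N = -1, N^(-1) has integer entries; multiplying gives P = [[0, -2, 1], [2, 0, 2], [-1, -2, -1]].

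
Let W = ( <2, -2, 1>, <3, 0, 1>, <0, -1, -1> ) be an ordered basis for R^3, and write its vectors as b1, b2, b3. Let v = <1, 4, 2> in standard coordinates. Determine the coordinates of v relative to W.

[v]_W is the unique c with M c = v, where M has columns b1, ..., b3.
Solving this 3x3 system gives c = (-1, 1, -2).
Check: -b1 + b2 - 2b3 = <1, 4, 2>.

<-1, 1, -2>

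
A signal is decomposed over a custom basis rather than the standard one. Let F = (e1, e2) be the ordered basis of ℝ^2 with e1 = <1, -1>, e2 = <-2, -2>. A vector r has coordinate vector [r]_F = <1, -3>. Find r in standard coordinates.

<7, 5>

The coordinates say r = e1 - 3e2; adding the scaled basis vectors gives <7, 5>.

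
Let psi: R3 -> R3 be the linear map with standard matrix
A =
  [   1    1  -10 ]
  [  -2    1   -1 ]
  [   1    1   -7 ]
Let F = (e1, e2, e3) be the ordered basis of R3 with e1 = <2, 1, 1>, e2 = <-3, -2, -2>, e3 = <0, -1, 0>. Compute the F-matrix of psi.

Let P have columns e1, ..., e3. Then [psi]_F = P^(-1) A P.
Here det P = -1, so P^(-1) is integer; computing A P first and then P^(-1)(A P) gives [[-2, 3, 1], [1, -3, 1], [0, 3, 0]].

[[-2, 3, 1], [1, -3, 1], [0, 3, 0]]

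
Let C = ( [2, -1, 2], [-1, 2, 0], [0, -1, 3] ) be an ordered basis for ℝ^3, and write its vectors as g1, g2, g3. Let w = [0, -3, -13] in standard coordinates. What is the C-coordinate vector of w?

[-2, -4, -3]

Write w = c_1 g1 + ... + c_3 g3 and solve for the c_i.
Solving this 3x3 system gives c = (-2, -4, -3).
Check: -2g1 - 4g2 - 3g3 = [0, -3, -13].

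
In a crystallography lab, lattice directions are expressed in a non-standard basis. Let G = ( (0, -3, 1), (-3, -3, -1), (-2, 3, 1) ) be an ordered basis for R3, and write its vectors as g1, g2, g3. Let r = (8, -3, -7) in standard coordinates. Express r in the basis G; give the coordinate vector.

[r]_G is the unique c with M c = r, where M has columns g1, ..., g3.
Row-reducing the augmented matrix [M | r] gives c = (-3, 0, -4).
Check: -3g1 + 0·g2 - 4g3 = (8, -3, -7).

(-3, 0, -4)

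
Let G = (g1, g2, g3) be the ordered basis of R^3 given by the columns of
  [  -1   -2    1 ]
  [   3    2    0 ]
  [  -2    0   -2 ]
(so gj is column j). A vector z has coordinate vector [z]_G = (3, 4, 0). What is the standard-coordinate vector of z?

z = M [z]_G, where M has columns g1, ..., g3.
Carrying out the matrix-vector product, z = (-11, 17, -6).

(-11, 17, -6)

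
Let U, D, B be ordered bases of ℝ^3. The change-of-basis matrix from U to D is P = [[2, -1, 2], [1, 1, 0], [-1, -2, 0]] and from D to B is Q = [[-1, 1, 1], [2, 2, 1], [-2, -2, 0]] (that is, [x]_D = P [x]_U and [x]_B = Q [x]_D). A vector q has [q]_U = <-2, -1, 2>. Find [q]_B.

<0, 0, 4>

Apply P to get D-coordinates <1, -3, 4>, then Q to get B-coordinates.
The result is [q]_B = <0, 0, 4>.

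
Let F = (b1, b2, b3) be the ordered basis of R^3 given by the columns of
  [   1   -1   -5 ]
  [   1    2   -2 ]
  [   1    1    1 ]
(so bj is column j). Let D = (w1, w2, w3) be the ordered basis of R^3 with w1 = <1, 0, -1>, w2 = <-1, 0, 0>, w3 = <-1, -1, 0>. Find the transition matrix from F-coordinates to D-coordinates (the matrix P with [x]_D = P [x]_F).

Let M have columns bj and N have columns wj. Then for every x, N [x]_D = x = M [x]_F, so P = N^(-1) M.
Since det N = -1, N^(-1) has integer entries; multiplying gives P = [[-1, -1, -1], [-1, 2, 2], [-1, -2, 2]].

[[-1, -1, -1], [-1, 2, 2], [-1, -2, 2]]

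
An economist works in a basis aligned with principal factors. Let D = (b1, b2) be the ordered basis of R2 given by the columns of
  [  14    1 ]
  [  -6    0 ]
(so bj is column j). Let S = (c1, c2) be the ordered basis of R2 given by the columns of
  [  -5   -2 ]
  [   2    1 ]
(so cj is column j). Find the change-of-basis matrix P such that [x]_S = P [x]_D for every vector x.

[[-2, -1], [-2, 2]]

Let M have columns bj and N have columns cj. Then for every x, N [x]_S = x = M [x]_D, so P = N^(-1) M.
Since det N = -1, N^(-1) has integer entries; multiplying gives P = [[-2, -1], [-2, 2]].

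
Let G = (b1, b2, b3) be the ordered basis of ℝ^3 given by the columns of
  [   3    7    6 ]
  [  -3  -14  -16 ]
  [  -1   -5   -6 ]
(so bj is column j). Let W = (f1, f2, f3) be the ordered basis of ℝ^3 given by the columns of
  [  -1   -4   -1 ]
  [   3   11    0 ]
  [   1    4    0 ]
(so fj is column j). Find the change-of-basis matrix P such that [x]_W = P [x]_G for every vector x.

[[-1, -1, 2], [0, -1, -2], [-2, -2, 0]]

Let M have columns bj and N have columns fj. Then for every x, N [x]_W = x = M [x]_G, so P = N^(-1) M.
Since det N = -1, N^(-1) has integer entries; multiplying gives P = [[-1, -1, 2], [0, -1, -2], [-2, -2, 0]].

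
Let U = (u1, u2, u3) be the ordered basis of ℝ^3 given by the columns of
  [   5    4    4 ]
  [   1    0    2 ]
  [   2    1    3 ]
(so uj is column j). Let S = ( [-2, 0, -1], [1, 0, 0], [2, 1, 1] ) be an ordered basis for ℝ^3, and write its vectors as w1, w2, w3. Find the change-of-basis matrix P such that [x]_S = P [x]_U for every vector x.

Column j of P is [uj]_S, since P maps U-coordinates to S-coordinates.
Expressing u1 in S: u1 = -w1 + w2 + w3, so column 1 of P is [-1, 1, 1].
Doing the same for each uj gives P = [[-1, -1, -1], [1, 2, -2], [1, 0, 2]].

[[-1, -1, -1], [1, 2, -2], [1, 0, 2]]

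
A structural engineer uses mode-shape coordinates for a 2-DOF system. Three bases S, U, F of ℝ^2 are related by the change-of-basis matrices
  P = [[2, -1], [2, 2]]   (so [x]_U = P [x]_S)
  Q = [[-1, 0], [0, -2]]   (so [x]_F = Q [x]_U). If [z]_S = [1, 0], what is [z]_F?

Apply P to get U-coordinates [2, 2], then Q to get F-coordinates.
The result is [z]_F = [-2, -4].

[-2, -4]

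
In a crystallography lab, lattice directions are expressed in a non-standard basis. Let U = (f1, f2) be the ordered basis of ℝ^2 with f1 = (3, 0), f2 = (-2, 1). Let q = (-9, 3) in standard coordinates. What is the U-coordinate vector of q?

(-1, 3)

[q]_U is the unique c with M c = q, where M has columns f1, f2.
System: 3c_1 - 2c_2 = -9, 0c_1 + c_2 = 3; solving gives c_1 = -1, c_2 = 3.
Check: -f1 + 3f2 = (-9, 3).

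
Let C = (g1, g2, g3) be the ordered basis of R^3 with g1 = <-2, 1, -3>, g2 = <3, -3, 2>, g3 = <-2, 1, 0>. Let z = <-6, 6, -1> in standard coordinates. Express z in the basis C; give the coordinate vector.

We seek scalars with c_1 g1 + ... + c_3 g3 = z; equivalently solve M c = z where the columns of M are g1, ..., g3.
Row-reducing the augmented matrix [M | z] gives c = (-1, -2, 1).
Check: -g1 - 2g2 + g3 = <-6, 6, -1>.

<-1, -2, 1>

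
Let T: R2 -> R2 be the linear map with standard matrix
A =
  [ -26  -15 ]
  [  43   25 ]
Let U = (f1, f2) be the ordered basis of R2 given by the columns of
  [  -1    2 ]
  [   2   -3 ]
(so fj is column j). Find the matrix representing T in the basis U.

[[2, 1], [-1, -3]]

The j-th column of [T]_U is [T(fj)]_U.
T(f1) = A f1 = <-4, 7> = 2f1 - f2, so column 1 is <2, -1>.
Repeating for f2 and assembling the columns gives [[2, 1], [-1, -3]].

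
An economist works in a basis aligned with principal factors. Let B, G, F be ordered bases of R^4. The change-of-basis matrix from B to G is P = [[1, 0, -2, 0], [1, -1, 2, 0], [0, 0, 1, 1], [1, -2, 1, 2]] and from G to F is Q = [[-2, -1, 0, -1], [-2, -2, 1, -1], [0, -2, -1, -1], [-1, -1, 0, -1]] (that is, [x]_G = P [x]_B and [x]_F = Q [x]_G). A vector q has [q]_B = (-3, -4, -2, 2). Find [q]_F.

Apply P to get G-coordinates (1, -3, 0, 7), then Q to get F-coordinates.
The result is [q]_F = (-6, -3, -1, -5).

(-6, -3, -1, -5)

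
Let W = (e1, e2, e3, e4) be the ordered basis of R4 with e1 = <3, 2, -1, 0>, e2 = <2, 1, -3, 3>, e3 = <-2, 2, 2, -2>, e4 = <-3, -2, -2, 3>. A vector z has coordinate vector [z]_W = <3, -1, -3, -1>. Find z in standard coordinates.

By definition z = 3e1 - e2 - 3e3 - e4.
Summing componentwise gives <16, 1, -4, 0>.

<16, 1, -4, 0>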